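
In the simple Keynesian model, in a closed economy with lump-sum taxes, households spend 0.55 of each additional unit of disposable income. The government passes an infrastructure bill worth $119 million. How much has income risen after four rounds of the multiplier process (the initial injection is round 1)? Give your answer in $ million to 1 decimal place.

Round 1 adds ΔG = $119 million; each later round is MPC = 0.55 times the previous.
After 4 rounds: 119 + 65.45 + 35.9975 + 19.798625 = ΔG·(1 − c^4)/(1 − c) = 119 × (1 − 0.09150625)/0.45 ≈ $240.2 million.

$240.2 million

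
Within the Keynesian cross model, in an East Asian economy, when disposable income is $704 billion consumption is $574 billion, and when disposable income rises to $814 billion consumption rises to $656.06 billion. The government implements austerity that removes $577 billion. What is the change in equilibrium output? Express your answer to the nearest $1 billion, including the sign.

−$2,272 billion

MPC = ΔC/ΔYd = (656.06 − 574)/(814 − 704) = 82.06/110 = 0.746.
Expenditure multiplier = 1/(1 − MPC) = 1/(1 − 0.746) = 1/0.254 ≈ 3.937.
ΔY = k × ΔG = (−$577 billion) / 0.254 ≈ −$2,272 billion.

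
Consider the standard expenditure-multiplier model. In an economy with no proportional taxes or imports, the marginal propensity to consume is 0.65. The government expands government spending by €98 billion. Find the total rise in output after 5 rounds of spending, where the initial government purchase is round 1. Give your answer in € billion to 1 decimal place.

Round 1 adds ΔG = €98 billion; each later round is MPC = 0.65 times the previous.
After 5 rounds: 98 + 63.7 + 41.405 + 26.91325 + 17.4936125 = ΔG·(1 − c^5)/(1 − c) = 98 × (1 − 0.1160290625)/0.35 ≈ €247.5 billion.

€247.5 billion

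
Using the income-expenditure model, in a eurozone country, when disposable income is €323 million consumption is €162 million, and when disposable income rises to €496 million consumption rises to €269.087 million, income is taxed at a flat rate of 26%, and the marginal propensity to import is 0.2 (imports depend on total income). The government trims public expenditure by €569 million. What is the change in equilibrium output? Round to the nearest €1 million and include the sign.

MPC = ΔC/ΔYd = (269.087 − 162)/(496 − 323) = 107.087/173 = 0.619.
Spending multiplier = 1/(1 − c(1−t) + m) = 1/(1 − 0.619×0.74 + 0.2) = 1/0.74194 ≈ 1.348.
ΔY = k × ΔG = (−€569 million) / 0.74194 ≈ −€767 million.

−€767 million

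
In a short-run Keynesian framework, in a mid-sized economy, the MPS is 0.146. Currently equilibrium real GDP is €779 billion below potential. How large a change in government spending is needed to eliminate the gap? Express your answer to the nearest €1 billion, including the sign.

+€114 billion

MPC = 1 − MPS = 1 − 0.146 = 0.854.
Spending multiplier = 1/(1 − MPC) = 1/(1 − 0.854) = 1/0.146 ≈ 6.849.
Need ΔY = +€779 billion, so ΔG = ΔY/k = (+€779 billion) × 0.146 ≈ +€114 billion.
The government should increase government spending by €114 billion.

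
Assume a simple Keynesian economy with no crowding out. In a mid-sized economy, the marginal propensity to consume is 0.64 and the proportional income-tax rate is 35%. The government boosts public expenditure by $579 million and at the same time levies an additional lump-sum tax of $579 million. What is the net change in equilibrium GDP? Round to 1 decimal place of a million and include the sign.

Expenditure multiplier = 1/(1 − c(1−t)) = 1/(1 − 0.64×0.65) = 1/0.584 ≈ 1.712.
ΔG contributes k·ΔG = (+$579 million) / 0.584 ≈ +$991.4 million.
ΔT of +$579 million changes first-round spending by −c·ΔT = −$370.56 million, contributing k·(−c·ΔT) = (−$370.56 million) / 0.584 ≈ −$634.5 million.
Net ΔY = k(ΔG − c·ΔT) = (+$208.44 million) / 0.584 ≈ +$356.9 million.

+$356.9 million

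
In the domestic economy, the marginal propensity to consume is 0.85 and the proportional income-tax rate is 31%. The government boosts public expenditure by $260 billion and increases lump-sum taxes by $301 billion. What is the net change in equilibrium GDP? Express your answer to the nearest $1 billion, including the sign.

Expenditure multiplier = 1/(1 − c(1−t)) = 1/(1 − 0.85×0.69) = 1/0.4135 ≈ 2.418.
ΔG contributes k·ΔG = (+$260 billion) / 0.4135 ≈ +$628.8 billion.
ΔT of +$301 billion changes first-round spending by −c·ΔT = −$255.85 billion, contributing k·(−c·ΔT) = (−$255.85 billion) / 0.4135 ≈ −$618.7 billion.
Net ΔY = k(ΔG − c·ΔT) = (+$4.15 billion) / 0.4135 ≈ +$10 billion.

+$10 billion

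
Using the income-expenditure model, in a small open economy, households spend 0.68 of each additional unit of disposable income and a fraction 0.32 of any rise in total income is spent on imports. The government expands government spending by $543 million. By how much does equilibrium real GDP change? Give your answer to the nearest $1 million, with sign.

Spending multiplier = 1/(1 − c + m) = 1/(1 − 0.68 + 0.32) = 1/0.64 ≈ 1.563.
ΔY = k × ΔG = (+$543 million) / 0.64 ≈ +$848 million.

+$848 million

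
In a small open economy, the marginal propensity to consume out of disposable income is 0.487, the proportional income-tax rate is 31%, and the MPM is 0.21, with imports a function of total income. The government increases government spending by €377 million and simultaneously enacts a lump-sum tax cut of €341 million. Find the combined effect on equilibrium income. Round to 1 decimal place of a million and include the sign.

Expenditure multiplier = 1/(1 − c(1−t) + m) = 1/(1 − 0.487×0.69 + 0.21) = 1/0.87397 ≈ 1.144.
ΔG contributes k·ΔG = (+€377 million) / 0.87397 ≈ +€431.4 million.
ΔT of −€341 million changes first-round spending by −c·ΔT = +€166.067 million, contributing k·(−c·ΔT) = (+€166.067 million) / 0.87397 ≈ +€190 million.
Net ΔY = k(ΔG − c·ΔT) = (+€543.067 million) / 0.87397 ≈ +€621.4 million.

+€621.4 million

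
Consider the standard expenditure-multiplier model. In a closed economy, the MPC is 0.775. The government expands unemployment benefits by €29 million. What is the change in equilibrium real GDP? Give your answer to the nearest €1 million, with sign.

+€100 million

The transfer change shifts disposable income by +€29 million, so first-round consumption changes by c·ΔTR = 0.775 × (+€29 million) = +€22.475 million.
Expenditure multiplier = 1/(1 − MPC) = 1/(1 − 0.775) = 1/0.225 ≈ 4.444.
The transfer multiplier is c × k ≈ 3.444, so ΔY = k × (c·ΔTR) = (+€22.475 million) / 0.225 ≈ +€100 million.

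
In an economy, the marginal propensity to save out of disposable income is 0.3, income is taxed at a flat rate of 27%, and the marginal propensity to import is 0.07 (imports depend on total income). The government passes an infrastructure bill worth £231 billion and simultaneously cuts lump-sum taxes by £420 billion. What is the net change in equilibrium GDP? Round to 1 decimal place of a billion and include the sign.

+£939.2 billion

MPC = 1 − MPS = 1 − 0.3 = 0.7.
Expenditure multiplier = 1/(1 − c(1−t) + m) = 1/(1 − 0.7×0.73 + 0.07) = 1/0.559 ≈ 1.789.
ΔG contributes k·ΔG = (+£231 billion) / 0.559 ≈ +£413.2 billion.
ΔT of −£420 billion changes first-round spending by −c·ΔT = +£294 billion, contributing k·(−c·ΔT) = (+£294 billion) / 0.559 ≈ +£525.9 billion.
Net ΔY = k(ΔG − c·ΔT) = (+£525 billion) / 0.559 ≈ +£939.2 billion.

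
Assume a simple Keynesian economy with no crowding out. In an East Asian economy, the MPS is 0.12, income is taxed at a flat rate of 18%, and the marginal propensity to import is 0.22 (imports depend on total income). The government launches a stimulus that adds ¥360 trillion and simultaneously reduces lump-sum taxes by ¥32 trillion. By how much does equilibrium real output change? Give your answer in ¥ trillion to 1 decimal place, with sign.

+¥778.8 trillion

MPC = 1 − MPS = 1 − 0.12 = 0.88.
Expenditure multiplier = 1/(1 − c(1−t) + m) = 1/(1 − 0.88×0.82 + 0.22) = 1/0.4984 ≈ 2.006.
ΔG contributes k·ΔG = (+¥360 trillion) / 0.4984 ≈ +¥722.3 trillion.
ΔT of −¥32 trillion changes first-round spending by −c·ΔT = +¥28.16 trillion, contributing k·(−c·ΔT) = (+¥28.16 trillion) / 0.4984 ≈ +¥56.5 trillion.
Net ΔY = k(ΔG − c·ΔT) = (+¥388.16 trillion) / 0.4984 ≈ +¥778.8 trillion.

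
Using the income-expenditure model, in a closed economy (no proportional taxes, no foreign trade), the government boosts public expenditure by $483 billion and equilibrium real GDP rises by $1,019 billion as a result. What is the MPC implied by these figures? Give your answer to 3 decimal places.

0.526

Implied spending multiplier k = ΔY/ΔG = 1,019/483 ≈ 2.1097.
Since k = 1/(1 − MPC), MPC = 1 − 1/k = 1 − ΔG/ΔY = 1 − 483/1,019 ≈ 0.526.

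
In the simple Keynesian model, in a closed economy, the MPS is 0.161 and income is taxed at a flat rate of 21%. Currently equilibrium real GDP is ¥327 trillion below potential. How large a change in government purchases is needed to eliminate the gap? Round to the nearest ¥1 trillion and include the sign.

MPC = 1 − MPS = 1 − 0.161 = 0.839.
Spending multiplier = 1/(1 − c(1−t)) = 1/(1 − 0.839×0.79) = 1/0.33719 ≈ 2.966.
Need ΔY = +¥327 trillion, so ΔG = ΔY/k = (+¥327 trillion) × 0.33719 ≈ +¥110 trillion.
The government should increase government purchases by ¥110 trillion.

+¥110 trillion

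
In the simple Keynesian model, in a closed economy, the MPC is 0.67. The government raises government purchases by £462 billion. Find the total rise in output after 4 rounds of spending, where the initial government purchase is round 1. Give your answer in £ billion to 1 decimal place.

Round 1 adds ΔG = £462 billion; each later round is MPC = 0.67 times the previous.
After 4 rounds: 462 + 309.54 + 207.3918 + 138.952506 = ΔG·(1 − c^4)/(1 − c) = 462 × (1 − 0.20151121)/0.33 ≈ £1,117.9 billion.

£1,117.9 billion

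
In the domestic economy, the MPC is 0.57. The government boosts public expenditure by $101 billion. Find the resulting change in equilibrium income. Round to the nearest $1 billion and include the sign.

Government-spending multiplier = 1/(1 − MPC) = 1/(1 − 0.57) = 1/0.43 ≈ 2.326.
ΔY = k × ΔG = (+$101 billion) / 0.43 ≈ +$235 billion.

+$235 billion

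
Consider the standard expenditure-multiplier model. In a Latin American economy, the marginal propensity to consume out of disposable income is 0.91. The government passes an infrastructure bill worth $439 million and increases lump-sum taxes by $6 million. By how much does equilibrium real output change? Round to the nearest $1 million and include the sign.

+$4,817 million

Expenditure multiplier = 1/(1 − MPC) = 1/(1 − 0.91) = 1/0.09 ≈ 11.111.
ΔG contributes k·ΔG = (+$439 million) / 0.09 ≈ +$4,877.8 million.
ΔT of +$6 million changes first-round spending by −c·ΔT = −$5.46 million, contributing k·(−c·ΔT) = (−$5.46 million) / 0.09 ≈ −$60.7 million.
Net ΔY = k(ΔG − c·ΔT) = (+$433.54 million) / 0.09 ≈ +$4,817 million.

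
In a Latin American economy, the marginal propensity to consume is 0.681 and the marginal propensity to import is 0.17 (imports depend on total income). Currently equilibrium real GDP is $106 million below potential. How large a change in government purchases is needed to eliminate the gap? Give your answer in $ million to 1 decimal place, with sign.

Spending multiplier = 1/(1 − c + m) = 1/(1 − 0.681 + 0.17) = 1/0.489 ≈ 2.045.
Need ΔY = +$106 million, so ΔG = ΔY/k = (+$106 million) × 0.489 ≈ +$51.8 million.
The government should increase government purchases by $51.8 million.

+$51.8 million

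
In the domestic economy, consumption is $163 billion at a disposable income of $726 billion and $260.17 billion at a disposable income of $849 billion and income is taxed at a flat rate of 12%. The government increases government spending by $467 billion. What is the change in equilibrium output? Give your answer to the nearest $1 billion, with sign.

MPC = ΔC/ΔYd = (260.17 − 163)/(849 − 726) = 97.17/123 = 0.79.
Government-spending multiplier = 1/(1 − c(1−t)) = 1/(1 − 0.79×0.88) = 1/0.3048 ≈ 3.281.
ΔY = k × ΔG = (+$467 billion) / 0.3048 ≈ +$1,532 billion.

+$1,532 billion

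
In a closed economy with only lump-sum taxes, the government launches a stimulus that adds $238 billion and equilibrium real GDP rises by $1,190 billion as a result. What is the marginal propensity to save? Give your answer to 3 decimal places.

0.200

Implied spending multiplier k = ΔY/ΔG = 1,190/238 = 5.
Since k = 1/(1 − MPC), MPC = 1 − 1/k = 1 − ΔG/ΔY = 1 − 238/1,190 = 0.800.
MPS = 1 − MPC = 0.200.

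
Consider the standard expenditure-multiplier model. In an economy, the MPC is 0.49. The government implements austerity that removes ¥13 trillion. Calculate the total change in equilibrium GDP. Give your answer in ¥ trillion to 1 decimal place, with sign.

Government-spending multiplier = 1/(1 − MPC) = 1/(1 − 0.49) = 1/0.51 ≈ 1.961.
ΔY = k × ΔG = (−¥13 trillion) / 0.51 ≈ −¥25.5 trillion.

−¥25.5 trillion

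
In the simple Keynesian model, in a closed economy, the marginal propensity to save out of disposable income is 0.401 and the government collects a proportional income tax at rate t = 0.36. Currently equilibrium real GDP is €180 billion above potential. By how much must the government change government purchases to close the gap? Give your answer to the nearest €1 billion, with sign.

MPC = 1 − MPS = 1 − 0.401 = 0.599.
Spending multiplier = 1/(1 − c(1−t)) = 1/(1 − 0.599×0.64) = 1/0.61664 ≈ 1.622.
Need ΔY = −€180 billion, so ΔG = ΔY/k = (−€180 billion) × 0.61664 ≈ −€111 billion.
The government should cut government purchases by €111 billion.

−€111 billion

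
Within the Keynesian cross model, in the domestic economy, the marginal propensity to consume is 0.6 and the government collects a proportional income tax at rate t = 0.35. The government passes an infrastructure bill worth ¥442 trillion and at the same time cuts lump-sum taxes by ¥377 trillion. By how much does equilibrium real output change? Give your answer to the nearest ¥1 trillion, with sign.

+¥1,095 trillion

Expenditure multiplier = 1/(1 − c(1−t)) = 1/(1 − 0.6×0.65) = 1/0.61 ≈ 1.639.
ΔG contributes k·ΔG = (+¥442 trillion) / 0.61 ≈ +¥724.6 trillion.
ΔT of −¥377 trillion changes first-round spending by −c·ΔT = +¥226.2 trillion, contributing k·(−c·ΔT) = (+¥226.2 trillion) / 0.61 ≈ +¥370.8 trillion.
Net ΔY = k(ΔG − c·ΔT) = (+¥668.2 trillion) / 0.61 ≈ +¥1,095 trillion.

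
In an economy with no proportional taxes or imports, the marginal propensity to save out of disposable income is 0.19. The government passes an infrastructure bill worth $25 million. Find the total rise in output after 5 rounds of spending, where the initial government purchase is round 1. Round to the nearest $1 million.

$86 million

MPC = 1 − MPS = 1 − 0.19 = 0.81.
Round 1 adds ΔG = $25 million; each later round is MPC = 0.81 times the previous.
After 5 rounds: 25 + 20.25 + 16.4025 + 13.286025 + 10.76168025 = ΔG·(1 − c^5)/(1 − c) = 25 × (1 − 0.3486784401)/0.19 ≈ $86 million.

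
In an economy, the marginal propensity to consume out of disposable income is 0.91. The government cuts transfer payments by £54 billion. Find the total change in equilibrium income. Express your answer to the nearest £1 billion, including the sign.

−£546 billion

The transfer change shifts disposable income by −£54 billion, so first-round consumption changes by c·ΔTR = 0.91 × (−£54 billion) = −£49.14 billion.
Expenditure multiplier = 1/(1 − MPC) = 1/(1 − 0.91) = 1/0.09 ≈ 11.111.
The transfer multiplier is c × k ≈ 10.111, so ΔY = k × (c·ΔTR) = (−£49.14 billion) / 0.09 = −£546 billion.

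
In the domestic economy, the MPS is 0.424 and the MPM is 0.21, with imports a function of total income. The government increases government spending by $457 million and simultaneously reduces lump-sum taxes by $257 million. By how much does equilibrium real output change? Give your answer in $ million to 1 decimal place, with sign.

+$954.3 million

MPC = 1 − MPS = 1 − 0.424 = 0.576.
Expenditure multiplier = 1/(1 − c + m) = 1/(1 − 0.576 + 0.21) = 1/0.634 ≈ 1.577.
ΔG contributes k·ΔG = (+$457 million) / 0.634 ≈ +$720.8 million.
ΔT of −$257 million changes first-round spending by −c·ΔT = +$148.032 million, contributing k·(−c·ΔT) = (+$148.032 million) / 0.634 ≈ +$233.5 million.
Net ΔY = k(ΔG − c·ΔT) = (+$605.032 million) / 0.634 ≈ +$954.3 million.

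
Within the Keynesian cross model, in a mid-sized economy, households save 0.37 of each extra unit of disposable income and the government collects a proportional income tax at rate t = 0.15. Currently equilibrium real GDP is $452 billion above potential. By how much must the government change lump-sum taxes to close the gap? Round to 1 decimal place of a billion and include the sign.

+$333.3 billion

MPC = 1 − MPS = 1 − 0.37 = 0.63.
Spending multiplier = 1/(1 − c(1−t)) = 1/(1 − 0.63×0.85) = 1/0.4645 ≈ 2.153.
Tax multiplier = −c·k = −0.63/0.4645 ≈ −1.356. Need ΔY = −$452 billion, so ΔT = ΔY/(−c·k) = −(−$452 billion) × 0.4645 / 0.63 ≈ +$333.3 billion.
The government should raise lump-sum taxes by $333.3 billion.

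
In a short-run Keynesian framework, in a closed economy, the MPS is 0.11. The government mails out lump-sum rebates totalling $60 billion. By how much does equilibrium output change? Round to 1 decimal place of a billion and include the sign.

MPC = 1 − MPS = 1 − 0.11 = 0.89.
A lump-sum tax change of −$60 billion shifts disposable income by +$60 billion; first-round consumption changes by −c × ΔT = −0.89 × (−$60 billion) = +$53.4 billion.
Expenditure multiplier = 1/(1 − MPC) = 1/(1 − 0.89) = 1/0.11 ≈ 9.091.
The tax multiplier is −c × k ≈ −8.091, so ΔY = k × (−c·ΔT) = (+$53.4 billion) / 0.11 ≈ +$485.5 billion.

+$485.5 billion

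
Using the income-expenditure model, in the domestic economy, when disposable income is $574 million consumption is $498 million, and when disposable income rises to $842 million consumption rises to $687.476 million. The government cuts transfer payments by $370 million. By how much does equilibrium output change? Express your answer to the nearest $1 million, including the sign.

−$893 million

MPC = ΔC/ΔYd = (687.476 − 498)/(842 − 574) = 189.476/268 = 0.707.
The transfer change shifts disposable income by −$370 million, so first-round consumption changes by c·ΔTR = 0.707 × (−$370 million) = −$261.59 million.
Expenditure multiplier = 1/(1 − MPC) = 1/(1 − 0.707) = 1/0.293 ≈ 3.413.
The transfer multiplier is c × k ≈ 2.413, so ΔY = k × (c·ΔTR) = (−$261.59 million) / 0.293 ≈ −$893 million.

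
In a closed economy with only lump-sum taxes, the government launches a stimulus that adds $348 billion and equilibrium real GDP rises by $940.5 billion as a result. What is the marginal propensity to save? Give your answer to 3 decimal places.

0.370

Implied spending multiplier k = ΔY/ΔG = 940.5/348 ≈ 2.7026.
Since k = 1/(1 − MPC), MPC = 1 − 1/k = 1 − ΔG/ΔY = 1 − 348/940.5 ≈ 0.630.
MPS = 1 − MPC = 0.370.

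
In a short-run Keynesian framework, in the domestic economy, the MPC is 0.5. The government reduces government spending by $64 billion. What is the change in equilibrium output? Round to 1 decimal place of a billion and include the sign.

−$128.0 billion

Expenditure multiplier = 1/(1 − MPC) = 1/(1 − 0.5) = 1/0.5 = 2.
ΔY = k × ΔG = (−$64 billion) / 0.5 = −$128 billion.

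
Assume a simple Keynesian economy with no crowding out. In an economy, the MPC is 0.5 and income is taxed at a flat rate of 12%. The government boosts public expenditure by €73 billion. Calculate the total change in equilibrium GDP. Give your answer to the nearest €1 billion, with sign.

Spending multiplier = 1/(1 − c(1−t)) = 1/(1 − 0.5×0.88) = 1/0.56 ≈ 1.786.
ΔY = k × ΔG = (+€73 billion) / 0.56 ≈ +€130 billion.

+€130 billion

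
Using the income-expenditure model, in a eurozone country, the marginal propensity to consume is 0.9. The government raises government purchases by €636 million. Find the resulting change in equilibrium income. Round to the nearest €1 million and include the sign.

Expenditure multiplier = 1/(1 − MPC) = 1/(1 − 0.9) = 1/0.1 = 10.
ΔY = k × ΔG = (+€636 million) / 0.1 = +€6,360 million.

+€6,360 million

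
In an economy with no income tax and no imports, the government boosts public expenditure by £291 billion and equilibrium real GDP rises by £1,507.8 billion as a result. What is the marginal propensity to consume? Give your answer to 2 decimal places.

Implied spending multiplier k = ΔY/ΔG = 1,507.8/291 ≈ 5.1814.
Since k = 1/(1 − MPC), MPC = 1 − 1/k = 1 − ΔG/ΔY = 1 − 291/1,507.8 ≈ 0.81.

0.81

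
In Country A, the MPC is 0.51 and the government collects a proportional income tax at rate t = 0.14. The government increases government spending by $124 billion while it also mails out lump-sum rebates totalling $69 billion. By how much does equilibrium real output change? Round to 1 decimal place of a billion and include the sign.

Expenditure multiplier = 1/(1 − c(1−t)) = 1/(1 − 0.51×0.86) = 1/0.5614 ≈ 1.781.
ΔG contributes k·ΔG = (+$124 billion) / 0.5614 ≈ +$220.9 billion.
ΔT of −$69 billion changes first-round spending by −c·ΔT = +$35.19 billion, contributing k·(−c·ΔT) = (+$35.19 billion) / 0.5614 ≈ +$62.7 billion.
Net ΔY = k(ΔG − c·ΔT) = (+$159.19 billion) / 0.5614 ≈ +$283.6 billion.

+$283.6 billion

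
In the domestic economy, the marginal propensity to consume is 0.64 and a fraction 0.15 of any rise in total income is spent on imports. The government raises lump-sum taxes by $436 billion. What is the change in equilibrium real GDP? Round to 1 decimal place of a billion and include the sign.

−$547.1 billion

A lump-sum tax change of +$436 billion shifts disposable income by −$436 billion; first-round consumption changes by −c × ΔT = −0.64 × (+$436 billion) = −$279.04 billion.
Expenditure multiplier = 1/(1 − c + m) = 1/(1 − 0.64 + 0.15) = 1/0.51 ≈ 1.961.
The tax multiplier is −c × k ≈ −1.255, so ΔY = k × (−c·ΔT) = (−$279.04 billion) / 0.51 ≈ −$547.1 billion.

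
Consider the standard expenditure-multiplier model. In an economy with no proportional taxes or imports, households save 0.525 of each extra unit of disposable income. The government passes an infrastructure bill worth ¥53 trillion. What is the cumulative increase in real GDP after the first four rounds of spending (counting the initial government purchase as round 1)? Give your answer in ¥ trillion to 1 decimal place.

¥95.8 trillion

MPC = 1 − MPS = 1 − 0.525 = 0.475.
Round 1 adds ΔG = ¥53 trillion; each later round is MPC = 0.475 times the previous.
After 4 rounds: 53 + 25.175 + 11.958125 + 5.680109375 = ΔG·(1 − c^4)/(1 − c) = 53 × (1 − 0.050906640625)/0.525 ≈ ¥95.8 trillion.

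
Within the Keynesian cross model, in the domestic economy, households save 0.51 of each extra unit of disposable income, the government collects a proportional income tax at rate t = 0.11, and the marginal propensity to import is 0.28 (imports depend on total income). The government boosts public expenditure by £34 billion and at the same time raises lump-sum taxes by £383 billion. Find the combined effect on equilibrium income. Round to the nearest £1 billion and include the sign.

−£182 billion

MPC = 1 − MPS = 1 − 0.51 = 0.49.
Expenditure multiplier = 1/(1 − c(1−t) + m) = 1/(1 − 0.49×0.89 + 0.28) = 1/0.8439 ≈ 1.185.
ΔG contributes k·ΔG = (+£34 billion) / 0.8439 ≈ +£40.3 billion.
ΔT of +£383 billion changes first-round spending by −c·ΔT = −£187.67 billion, contributing k·(−c·ΔT) = (−£187.67 billion) / 0.8439 ≈ −£222.4 billion.
Net ΔY = k(ΔG − c·ΔT) = (−£153.67 billion) / 0.8439 ≈ −£182 billion.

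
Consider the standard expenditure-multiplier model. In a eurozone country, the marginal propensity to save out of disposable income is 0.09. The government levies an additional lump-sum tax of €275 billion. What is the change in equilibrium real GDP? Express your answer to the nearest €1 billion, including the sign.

MPC = 1 − MPS = 1 − 0.09 = 0.91.
A lump-sum tax change of +€275 billion shifts disposable income by −€275 billion; first-round consumption changes by −c × ΔT = −0.91 × (+€275 billion) = −€250.25 billion.
Expenditure multiplier = 1/(1 − MPC) = 1/(1 − 0.91) = 1/0.09 ≈ 11.111.
The tax multiplier is −c × k ≈ −10.111, so ΔY = k × (−c·ΔT) = (−€250.25 billion) / 0.09 ≈ −€2,781 billion.

−€2,781 billion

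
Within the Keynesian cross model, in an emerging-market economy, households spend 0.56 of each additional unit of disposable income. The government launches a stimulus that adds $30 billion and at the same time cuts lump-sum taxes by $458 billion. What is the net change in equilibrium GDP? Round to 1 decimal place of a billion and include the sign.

Expenditure multiplier = 1/(1 − MPC) = 1/(1 − 0.56) = 1/0.44 ≈ 2.273.
ΔG contributes k·ΔG = (+$30 billion) / 0.44 ≈ +$68.2 billion.
ΔT of −$458 billion changes first-round spending by −c·ΔT = +$256.48 billion, contributing k·(−c·ΔT) = (+$256.48 billion) / 0.44 ≈ +$582.9 billion.
Net ΔY = k(ΔG − c·ΔT) = (+$286.48 billion) / 0.44 ≈ +$651.1 billion.

+$651.1 billion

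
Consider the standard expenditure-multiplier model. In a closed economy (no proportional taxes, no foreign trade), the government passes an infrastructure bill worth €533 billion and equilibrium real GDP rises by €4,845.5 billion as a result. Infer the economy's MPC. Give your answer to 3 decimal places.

0.890

Implied spending multiplier k = ΔY/ΔG = 4,845.5/533 ≈ 9.091.
Since k = 1/(1 − MPC), MPC = 1 − 1/k = 1 − ΔG/ΔY = 1 − 533/4,845.5 ≈ 0.890.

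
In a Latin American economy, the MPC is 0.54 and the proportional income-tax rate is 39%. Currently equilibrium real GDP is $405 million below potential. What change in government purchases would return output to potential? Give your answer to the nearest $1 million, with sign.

Spending multiplier = 1/(1 − c(1−t)) = 1/(1 − 0.54×0.61) = 1/0.6706 ≈ 1.491.
Need ΔY = +$405 million, so ΔG = ΔY/k = (+$405 million) × 0.6706 ≈ +$272 million.
The government should increase government purchases by $272 million.

+$272 million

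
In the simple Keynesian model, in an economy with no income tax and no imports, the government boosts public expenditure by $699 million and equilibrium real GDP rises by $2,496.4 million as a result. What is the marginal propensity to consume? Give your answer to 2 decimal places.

0.72

Implied spending multiplier k = ΔY/ΔG = 2,496.4/699 ≈ 3.5714.
Since k = 1/(1 − MPC), MPC = 1 − 1/k = 1 − ΔG/ΔY = 1 − 699/2,496.4 ≈ 0.72.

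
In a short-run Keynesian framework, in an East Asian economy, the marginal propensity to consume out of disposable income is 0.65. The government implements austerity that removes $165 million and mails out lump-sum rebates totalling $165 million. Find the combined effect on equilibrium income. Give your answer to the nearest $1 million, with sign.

Expenditure multiplier = 1/(1 − MPC) = 1/(1 − 0.65) = 1/0.35 ≈ 2.857.
ΔG contributes k·ΔG = (−$165 million) / 0.35 ≈ −$471.4 million.
ΔT of −$165 million changes first-round spending by −c·ΔT = +$107.25 million, contributing k·(−c·ΔT) = (+$107.25 million) / 0.35 ≈ +$306.4 million.
With ΔG = ΔT and no other leakages, the balanced-budget multiplier is 1, so ΔY = ΔG = −$165 million.

−$165 million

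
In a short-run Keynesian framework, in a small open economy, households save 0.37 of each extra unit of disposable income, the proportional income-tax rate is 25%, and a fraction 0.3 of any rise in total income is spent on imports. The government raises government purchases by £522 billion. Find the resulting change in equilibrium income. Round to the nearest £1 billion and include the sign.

+£631 billion

MPC = 1 − MPS = 1 − 0.37 = 0.63.
Government-spending multiplier = 1/(1 − c(1−t) + m) = 1/(1 − 0.63×0.75 + 0.3) = 1/0.8275 ≈ 1.208.
ΔY = k × ΔG = (+£522 billion) / 0.8275 ≈ +£631 billion.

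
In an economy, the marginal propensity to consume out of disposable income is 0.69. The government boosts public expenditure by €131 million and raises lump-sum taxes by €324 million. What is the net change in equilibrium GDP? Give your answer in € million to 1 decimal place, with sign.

Expenditure multiplier = 1/(1 − MPC) = 1/(1 − 0.69) = 1/0.31 ≈ 3.226.
ΔG contributes k·ΔG = (+€131 million) / 0.31 ≈ +€422.6 million.
ΔT of +€324 million changes first-round spending by −c·ΔT = −€223.56 million, contributing k·(−c·ΔT) = (−€223.56 million) / 0.31 ≈ −€721.2 million.
Net ΔY = k(ΔG − c·ΔT) = (−€92.56 million) / 0.31 ≈ −€298.6 million.

−€298.6 million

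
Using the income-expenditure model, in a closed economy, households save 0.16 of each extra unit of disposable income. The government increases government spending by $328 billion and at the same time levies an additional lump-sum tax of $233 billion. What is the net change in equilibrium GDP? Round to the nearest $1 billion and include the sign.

+$827 billion

MPC = 1 − MPS = 1 − 0.16 = 0.84.
Expenditure multiplier = 1/(1 − MPC) = 1/(1 − 0.84) = 1/0.16 = 6.25.
ΔG contributes k·ΔG = (+$328 billion) / 0.16 = +$2,050 billion.
ΔT of +$233 billion changes first-round spending by −c·ΔT = −$195.72 billion, contributing k·(−c·ΔT) = (−$195.72 billion) / 0.16 ≈ −$1,223.3 billion.
Net ΔY = k(ΔG − c·ΔT) = (+$132.28 billion) / 0.16 ≈ +$827 billion.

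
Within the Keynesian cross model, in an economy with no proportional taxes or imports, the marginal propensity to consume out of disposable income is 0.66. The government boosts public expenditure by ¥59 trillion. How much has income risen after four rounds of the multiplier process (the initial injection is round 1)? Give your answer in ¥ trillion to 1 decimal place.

Round 1 adds ΔG = ¥59 trillion; each later round is MPC = 0.66 times the previous.
After 4 rounds: 59 + 38.94 + 25.7004 + 16.962264 = ΔG·(1 − c^4)/(1 − c) = 59 × (1 − 0.18974736)/0.34 ≈ ¥140.6 trillion.

¥140.6 trillion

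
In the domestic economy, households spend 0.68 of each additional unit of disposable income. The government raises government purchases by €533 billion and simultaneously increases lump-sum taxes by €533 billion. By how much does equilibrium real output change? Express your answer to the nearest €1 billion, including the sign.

+€533 billion

Expenditure multiplier = 1/(1 − MPC) = 1/(1 − 0.68) = 1/0.32 = 3.125.
ΔG contributes k·ΔG = (+€533 billion) / 0.32 ≈ +€1,665.6 billion.
ΔT of +€533 billion changes first-round spending by −c·ΔT = −€362.44 billion, contributing k·(−c·ΔT) = (−€362.44 billion) / 0.32 ≈ −€1,132.6 billion.
With ΔG = ΔT and no other leakages, the balanced-budget multiplier is 1, so ΔY = ΔG = +€533 billion.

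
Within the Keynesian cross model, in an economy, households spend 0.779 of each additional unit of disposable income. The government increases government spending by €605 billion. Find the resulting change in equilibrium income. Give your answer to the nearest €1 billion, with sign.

Expenditure multiplier = 1/(1 − MPC) = 1/(1 − 0.779) = 1/0.221 ≈ 4.525.
ΔY = k × ΔG = (+€605 billion) / 0.221 ≈ +€2,738 billion.

+€2,738 billion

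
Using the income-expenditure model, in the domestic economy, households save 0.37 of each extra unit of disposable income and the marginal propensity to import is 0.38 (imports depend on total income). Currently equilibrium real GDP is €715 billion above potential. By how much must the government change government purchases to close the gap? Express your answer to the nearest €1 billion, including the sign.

MPC = 1 − MPS = 1 − 0.37 = 0.63.
Spending multiplier = 1/(1 − c + m) = 1/(1 − 0.63 + 0.38) = 1/0.75 ≈ 1.333.
Need ΔY = −€715 billion, so ΔG = ΔY/k = (−€715 billion) × 0.75 ≈ −€536 billion.
The government should cut government purchases by €536 billion.

−€536 billion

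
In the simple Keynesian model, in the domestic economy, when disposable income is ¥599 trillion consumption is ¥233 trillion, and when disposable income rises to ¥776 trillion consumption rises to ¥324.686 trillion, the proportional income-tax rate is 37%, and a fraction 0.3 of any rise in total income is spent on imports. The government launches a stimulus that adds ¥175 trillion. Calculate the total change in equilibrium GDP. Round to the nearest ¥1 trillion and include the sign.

MPC = ΔC/ΔYd = (324.686 − 233)/(776 − 599) = 91.686/177 = 0.518.
Spending multiplier = 1/(1 − c(1−t) + m) = 1/(1 − 0.518×0.63 + 0.3) = 1/0.97366 ≈ 1.027.
ΔY = k × ΔG = (+¥175 trillion) / 0.97366 ≈ +¥180 trillion.

+¥180 trillion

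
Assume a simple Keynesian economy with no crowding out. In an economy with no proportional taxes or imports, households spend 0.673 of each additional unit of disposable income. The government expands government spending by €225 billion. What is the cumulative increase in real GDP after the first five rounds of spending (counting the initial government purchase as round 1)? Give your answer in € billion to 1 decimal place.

€593.1 billion

Round 1 adds ΔG = €225 billion; each later round is MPC = 0.673 times the previous.
After 5 rounds: 225 + 151.425 + 101.909025 + 68.584773825 + 46.157552784225 = ΔG·(1 − c^5)/(1 − c) = 225 × (1 − 0.138062368994593)/0.327 ≈ €593.1 billion.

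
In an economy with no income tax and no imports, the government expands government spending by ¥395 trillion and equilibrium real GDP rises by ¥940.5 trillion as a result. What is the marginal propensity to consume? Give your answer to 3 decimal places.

0.580

Implied spending multiplier k = ΔY/ΔG = 940.5/395 ≈ 2.381.
Since k = 1/(1 − MPC), MPC = 1 − 1/k = 1 − ΔG/ΔY = 1 − 395/940.5 ≈ 0.580.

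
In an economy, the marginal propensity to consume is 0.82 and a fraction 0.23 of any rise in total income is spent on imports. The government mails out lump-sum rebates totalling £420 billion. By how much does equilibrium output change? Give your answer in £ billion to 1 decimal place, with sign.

+£840.0 billion

A lump-sum tax change of −£420 billion shifts disposable income by +£420 billion; first-round consumption changes by −c × ΔT = −0.82 × (−£420 billion) = +£344.4 billion.
Expenditure multiplier = 1/(1 − c + m) = 1/(1 − 0.82 + 0.23) = 1/0.41 ≈ 2.439.
The tax multiplier is −c × k = −2, so ΔY = k × (−c·ΔT) = (+£344.4 billion) / 0.41 = +£840 billion.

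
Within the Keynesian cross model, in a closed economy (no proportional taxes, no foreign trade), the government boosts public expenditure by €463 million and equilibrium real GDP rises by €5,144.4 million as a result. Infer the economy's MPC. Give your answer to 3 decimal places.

0.910

Implied spending multiplier k = ΔY/ΔG = 5,144.4/463 ≈ 11.111.
Since k = 1/(1 − MPC), MPC = 1 − 1/k = 1 − ΔG/ΔY = 1 − 463/5,144.4 ≈ 0.910.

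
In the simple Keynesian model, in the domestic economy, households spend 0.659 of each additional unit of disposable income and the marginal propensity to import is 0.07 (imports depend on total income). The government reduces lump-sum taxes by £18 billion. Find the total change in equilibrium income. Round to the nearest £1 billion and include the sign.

+£29 billion

A lump-sum tax change of −£18 billion shifts disposable income by +£18 billion; first-round consumption changes by −c × ΔT = −0.659 × (−£18 billion) = +£11.862 billion.
Expenditure multiplier = 1/(1 − c + m) = 1/(1 − 0.659 + 0.07) = 1/0.411 ≈ 2.433.
The tax multiplier is −c × k ≈ −1.603, so ΔY = k × (−c·ΔT) = (+£11.862 billion) / 0.411 ≈ +£29 billion.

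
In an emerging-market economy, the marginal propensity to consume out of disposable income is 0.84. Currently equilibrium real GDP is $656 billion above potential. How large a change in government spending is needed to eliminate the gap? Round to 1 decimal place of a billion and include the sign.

−$105.0 billion

Spending multiplier = 1/(1 − MPC) = 1/(1 − 0.84) = 1/0.16 = 6.25.
Need ΔY = −$656 billion, so ΔG = ΔY/k = (−$656 billion) × 0.16 ≈ −$105 billion.
The government should cut government spending by $105 billion.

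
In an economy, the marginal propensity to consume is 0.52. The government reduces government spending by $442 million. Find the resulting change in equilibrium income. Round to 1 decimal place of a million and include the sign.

−$920.8 million

Spending multiplier = 1/(1 − MPC) = 1/(1 − 0.52) = 1/0.48 ≈ 2.083.
ΔY = k × ΔG = (−$442 million) / 0.48 ≈ −$920.8 million.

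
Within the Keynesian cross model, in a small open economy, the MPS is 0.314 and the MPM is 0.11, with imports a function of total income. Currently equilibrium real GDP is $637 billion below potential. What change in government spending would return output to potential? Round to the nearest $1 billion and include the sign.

MPC = 1 − MPS = 1 − 0.314 = 0.686.
Spending multiplier = 1/(1 − c + m) = 1/(1 − 0.686 + 0.11) = 1/0.424 ≈ 2.358.
Need ΔY = +$637 billion, so ΔG = ΔY/k = (+$637 billion) × 0.424 ≈ +$270 billion.
The government should increase government spending by $270 billion.

+$270 billion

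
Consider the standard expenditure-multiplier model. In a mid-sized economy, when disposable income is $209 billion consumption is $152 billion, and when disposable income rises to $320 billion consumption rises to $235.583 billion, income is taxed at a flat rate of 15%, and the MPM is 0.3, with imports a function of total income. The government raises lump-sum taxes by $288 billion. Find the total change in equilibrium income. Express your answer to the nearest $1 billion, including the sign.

−$329 billion

MPC = ΔC/ΔYd = (235.583 − 152)/(320 − 209) = 83.583/111 = 0.753.
A lump-sum tax change of +$288 billion shifts disposable income by −$288 billion; first-round consumption changes by −c × ΔT = −0.753 × (+$288 billion) = −$216.864 billion.
Expenditure multiplier = 1/(1 − c(1−t) + m) = 1/(1 − 0.753×0.85 + 0.3) = 1/0.65995 ≈ 1.515.
The tax multiplier is −c × k ≈ −1.141, so ΔY = k × (−c·ΔT) = (−$216.864 billion) / 0.65995 ≈ −$329 billion.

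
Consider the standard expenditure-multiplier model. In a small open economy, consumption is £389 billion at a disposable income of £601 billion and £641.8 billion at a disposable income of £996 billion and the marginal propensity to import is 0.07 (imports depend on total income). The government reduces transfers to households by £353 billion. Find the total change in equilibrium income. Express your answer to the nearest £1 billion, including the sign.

−£525 billion

MPC = ΔC/ΔYd = (641.8 − 389)/(996 − 601) = 252.8/395 = 0.64.
The transfer change shifts disposable income by −£353 billion, so first-round consumption changes by c·ΔTR = 0.64 × (−£353 billion) = −£225.92 billion.
Expenditure multiplier = 1/(1 − c + m) = 1/(1 − 0.64 + 0.07) = 1/0.43 ≈ 2.326.
The transfer multiplier is c × k ≈ 1.488, so ΔY = k × (c·ΔTR) = (−£225.92 billion) / 0.43 ≈ −£525 billion.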